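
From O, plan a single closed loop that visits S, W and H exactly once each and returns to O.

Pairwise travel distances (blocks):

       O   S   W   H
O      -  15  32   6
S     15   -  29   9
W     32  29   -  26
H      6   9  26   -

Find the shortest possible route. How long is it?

Minimum total distance: 76 blocks.

O → S → W → H → O: 15+29+26+6 = 76
O → S → H → W → O: 15+9+26+32 = 82
O → W → S → H → O: 32+29+9+6 = 76
The minimum is 76.
One optimal route: O → S → W → H → O (or its reverse).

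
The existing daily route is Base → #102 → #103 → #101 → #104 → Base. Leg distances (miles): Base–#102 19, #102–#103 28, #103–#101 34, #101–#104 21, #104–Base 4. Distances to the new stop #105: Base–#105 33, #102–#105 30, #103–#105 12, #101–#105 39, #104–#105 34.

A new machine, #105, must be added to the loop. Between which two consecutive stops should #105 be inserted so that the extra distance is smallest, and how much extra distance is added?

Minimum extra distance: 14 miles, inserting #105 between #102 and #103.

Insertion cost between consecutive stops i–j is d(i,#105) + d(#105,j) − d(i,j):
  between Base and #102: 33 + 30 − 19 = 44
  between #102 and #103: 30 + 12 − 28 = 14
  between #103 and #101: 12 + 39 − 34 = 17
  between #101 and #104: 39 + 34 − 21 = 52
  between #104 and Base: 34 + 33 − 4 = 63
Cheapest insertion is between #102 and #103, adding 14.
New total = 106 + 14 = 120.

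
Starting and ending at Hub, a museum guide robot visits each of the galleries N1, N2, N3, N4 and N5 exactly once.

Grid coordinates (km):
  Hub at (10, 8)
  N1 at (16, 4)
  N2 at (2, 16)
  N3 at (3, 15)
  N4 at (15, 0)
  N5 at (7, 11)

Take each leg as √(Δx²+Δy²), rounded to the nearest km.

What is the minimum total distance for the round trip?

Minimum total distance: 42 km.

There are 60 distinct closed tours to check (reversals are equivalent).
Hub - N1 - N2 - N3 - N4 - N5 - Hub: 7+18+1+19+14+4 = 63
Hub - N1 - N2 - N3 - N5 - N4 - Hub: 7+18+1+6+14+9 = 55
Hub - N1 - N2 - N4 - N3 - N5 - Hub: 7+18+21+19+6+4 = 75
Hub - N1 - N2 - N4 - N5 - N3 - Hub: 7+18+21+14+6+10 = 76
Hub - N1 - N2 - N5 - N3 - N4 - Hub: 7+18+7+6+19+9 = 66
Hub - N1 - N2 - N5 - N4 - N3 - Hub: 7+18+7+14+19+10 = 75
Hub - N1 - N3 - N2 - N4 - N5 - Hub: 7+17+1+21+14+4 = 64
Hub - N1 - N3 - N2 - N5 - N4 - Hub: 7+17+1+7+14+9 = 55
Hub - N1 - N3 - N4 - N2 - N5 - Hub: 7+17+19+21+7+4 = 75
Hub - N1 - N3 - N4 - N5 - N2 - Hub: 7+17+19+14+7+11 = 75
Hub - N1 - N3 - N5 - N2 - N4 - Hub: 7+17+6+7+21+9 = 67
Hub - N1 - N3 - N5 - N4 - N2 - Hub: 7+17+6+14+21+11 = 76
Hub - N1 - N4 - N2 - N3 - N5 - Hub: 7+4+21+1+6+4 = 43
Hub - N1 - N4 - N2 - N5 - N3 - Hub: 7+4+21+7+6+10 = 55
… (46 more)
Hub - N1 - N4 - N3 - N2 - N5 - Hub: 7+4+19+1+7+4 = 42  ← best
The minimum is 42.
One optimal route: Hub → N1 → N4 → N3 → N2 → N5 → Hub (or its reverse).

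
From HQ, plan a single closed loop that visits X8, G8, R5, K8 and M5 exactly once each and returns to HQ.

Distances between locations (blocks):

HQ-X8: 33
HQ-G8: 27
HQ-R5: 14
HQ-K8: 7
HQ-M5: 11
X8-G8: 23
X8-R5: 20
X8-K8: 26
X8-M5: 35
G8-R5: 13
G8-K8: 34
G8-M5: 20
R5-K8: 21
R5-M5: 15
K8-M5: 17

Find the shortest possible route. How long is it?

95 blocks — the shortest possible round trip.

HQ → X8 → G8 → R5 → K8 → M5 → HQ: 33+23+13+21+17+11 = 118
HQ → X8 → G8 → R5 → M5 → K8 → HQ: 33+23+13+15+17+7 = 108
HQ → X8 → G8 → K8 → R5 → M5 → HQ: 33+23+34+21+15+11 = 137
HQ → X8 → G8 → K8 → M5 → R5 → HQ: 33+23+34+17+15+14 = 136
HQ → X8 → G8 → M5 → R5 → K8 → HQ: 33+23+20+15+21+7 = 119
HQ → X8 → G8 → M5 → K8 → R5 → HQ: 33+23+20+17+21+14 = 128
HQ → X8 → R5 → G8 → K8 → M5 → HQ: 33+20+13+34+17+11 = 128
HQ → X8 → R5 → G8 → M5 → K8 → HQ: 33+20+13+20+17+7 = 110
HQ → X8 → R5 → K8 → G8 → M5 → HQ: 33+20+21+34+20+11 = 139
HQ → X8 → R5 → K8 → M5 → G8 → HQ: 33+20+21+17+20+27 = 138
HQ → X8 → R5 → M5 → G8 → K8 → HQ: 33+20+15+20+34+7 = 129
HQ → X8 → R5 → M5 → K8 → G8 → HQ: 33+20+15+17+34+27 = 146
HQ → X8 → K8 → G8 → R5 → M5 → HQ: 33+26+34+13+15+11 = 132
HQ → X8 → K8 → G8 → M5 → R5 → HQ: 33+26+34+20+15+14 = 142
… (46 more)
HQ → K8 → X8 → G8 → R5 → M5 → HQ: 7+26+23+13+15+11 = 95  ← best
The minimum is 95.
One optimal route: HQ → K8 → X8 → G8 → R5 → M5 → HQ (or its reverse).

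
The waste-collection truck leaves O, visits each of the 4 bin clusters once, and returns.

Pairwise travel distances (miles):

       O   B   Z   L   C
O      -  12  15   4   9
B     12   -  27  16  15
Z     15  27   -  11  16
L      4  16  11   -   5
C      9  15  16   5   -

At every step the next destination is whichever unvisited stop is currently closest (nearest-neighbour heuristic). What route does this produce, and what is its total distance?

66 miles along O → L → C → B → Z → O.

O → [L:4 / C:9 / B:12 / Z:15] → L (4)
L → [C:5 / Z:11 / B:16] → C (5)
C → [B:15 / Z:16] → B (15)
B → [Z:27] → Z (27)
Return Z→O: 15.
Total = 4 + 5 + 15 + 27 + 15 = 66.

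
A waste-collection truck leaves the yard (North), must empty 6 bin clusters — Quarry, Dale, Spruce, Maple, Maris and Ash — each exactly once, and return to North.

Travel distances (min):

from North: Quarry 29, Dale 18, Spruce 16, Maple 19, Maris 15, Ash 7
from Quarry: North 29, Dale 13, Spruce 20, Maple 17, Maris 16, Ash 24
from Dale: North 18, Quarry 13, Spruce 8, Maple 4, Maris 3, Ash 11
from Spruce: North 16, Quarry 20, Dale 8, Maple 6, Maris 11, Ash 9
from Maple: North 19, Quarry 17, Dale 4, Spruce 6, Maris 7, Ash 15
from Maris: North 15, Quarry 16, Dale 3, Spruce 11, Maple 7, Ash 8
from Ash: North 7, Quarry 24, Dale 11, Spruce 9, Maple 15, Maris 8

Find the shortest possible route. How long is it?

North - Quarry - Dale - Spruce - Maple - Maris - Ash - North: 29+13+8+6+7+8+7 = 78
North - Quarry - Dale - Spruce - Maple - Ash - Maris - North: 29+13+8+6+15+8+15 = 94
North - Quarry - Dale - Spruce - Maris - Maple - Ash - North: 29+13+8+11+7+15+7 = 90
North - Quarry - Dale - Spruce - Maris - Ash - Maple - North: 29+13+8+11+8+15+19 = 103
North - Quarry - Dale - Spruce - Ash - Maple - Maris - North: 29+13+8+9+15+7+15 = 96
North - Quarry - Dale - Spruce - Ash - Maris - Maple - North: 29+13+8+9+8+7+19 = 93
North - Quarry - Dale - Maple - Spruce - Maris - Ash - North: 29+13+4+6+11+8+7 = 78
North - Quarry - Dale - Maple - Spruce - Ash - Maris - North: 29+13+4+6+9+8+15 = 84
… (352 more)
North - Spruce - Maple - Quarry - Dale - Maris - Ash - North: 16+6+17+13+3+8+7 = 70  ← best
The minimum is 70.
One optimal route: North → Spruce → Maple → Quarry → Dale → Maris → Ash → North (or its reverse).

70 min — the shortest possible round trip.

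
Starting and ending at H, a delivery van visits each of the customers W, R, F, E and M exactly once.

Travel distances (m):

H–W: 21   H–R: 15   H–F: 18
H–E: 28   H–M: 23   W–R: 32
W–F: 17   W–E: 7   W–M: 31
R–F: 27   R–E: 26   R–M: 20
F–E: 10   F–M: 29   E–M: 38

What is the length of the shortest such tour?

There are 60 distinct closed tours to check (reversals are equivalent).
H-W-R-F-E-M-H: 21+32+27+10+38+23 = 151
H-W-R-F-M-E-H: 21+32+27+29+38+28 = 175
H-W-R-E-F-M-H: 21+32+26+10+29+23 = 141
H-W-R-E-M-F-H: 21+32+26+38+29+18 = 164
H-W-R-M-F-E-H: 21+32+20+29+10+28 = 140
H-W-R-M-E-F-H: 21+32+20+38+10+18 = 139
H-W-F-R-E-M-H: 21+17+27+26+38+23 = 152
H-W-F-R-M-E-H: 21+17+27+20+38+28 = 151
H-W-F-E-R-M-H: 21+17+10+26+20+23 = 117
H-W-F-E-M-R-H: 21+17+10+38+20+15 = 121
H-W-F-M-R-E-H: 21+17+29+20+26+28 = 141
H-W-F-M-E-R-H: 21+17+29+38+26+15 = 146
H-W-E-R-F-M-H: 21+7+26+27+29+23 = 133
H-W-E-R-M-F-H: 21+7+26+20+29+18 = 121
… (46 more)
H-R-M-W-E-F-H: 15+20+31+7+10+18 = 101  ← best
The minimum is 101.
One optimal route: H → R → M → W → E → F → H (or its reverse).

101 m — the shortest possible round trip.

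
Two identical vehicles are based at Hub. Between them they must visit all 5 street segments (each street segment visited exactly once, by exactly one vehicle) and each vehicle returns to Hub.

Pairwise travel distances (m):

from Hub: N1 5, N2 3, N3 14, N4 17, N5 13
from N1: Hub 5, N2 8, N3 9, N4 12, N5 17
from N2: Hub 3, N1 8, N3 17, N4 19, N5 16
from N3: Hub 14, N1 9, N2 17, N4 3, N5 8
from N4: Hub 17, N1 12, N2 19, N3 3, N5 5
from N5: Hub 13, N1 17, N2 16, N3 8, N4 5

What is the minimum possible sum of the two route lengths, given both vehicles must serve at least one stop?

41 m — the smallest possible combined total.

Check every non-empty split of the stops between the two vehicles; for each half take its own optimal tour:
  {N1} + {N2, N3, N4, N5}: 10 + 41 = 51
  {N2} + {N1, N3, N4, N5}: 6 + 35 = 41
  {N1, N2} + {N3, N4, N5}: 16 + 35 = 51
  {N3} + {N1, N2, N4, N5}: 28 + 41 = 69
  {N1, N3} + {N2, N4, N5}: 28 + 40 = 68
  {N2, N3} + {N1, N4, N5}: 34 + 35 = 69
  … (15 splits in total)
Best: vehicle 1 Hub → N2 → Hub = 6; vehicle 2 Hub → N1 → N3 → N4 → N5 → Hub = 35; combined 41.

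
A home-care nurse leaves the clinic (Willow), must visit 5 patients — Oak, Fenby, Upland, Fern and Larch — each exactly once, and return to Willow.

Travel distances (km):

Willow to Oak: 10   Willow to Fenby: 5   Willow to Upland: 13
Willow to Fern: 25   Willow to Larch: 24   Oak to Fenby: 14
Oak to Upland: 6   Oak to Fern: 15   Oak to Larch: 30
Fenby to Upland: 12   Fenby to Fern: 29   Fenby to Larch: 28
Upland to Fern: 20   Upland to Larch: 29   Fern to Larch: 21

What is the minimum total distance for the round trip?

Shortest round trip = 83 km.

There are 60 distinct closed tours to check (reversals are equivalent).
Willow → Oak → Fenby → Upland → Fern → Larch → Willow: 10+14+12+20+21+24 = 101
Willow → Oak → Fenby → Upland → Larch → Fern → Willow: 10+14+12+29+21+25 = 111
Willow → Oak → Fenby → Fern → Upland → Larch → Willow: 10+14+29+20+29+24 = 126
Willow → Oak → Fenby → Fern → Larch → Upland → Willow: 10+14+29+21+29+13 = 116
Willow → Oak → Fenby → Larch → Upland → Fern → Willow: 10+14+28+29+20+25 = 126
Willow → Oak → Fenby → Larch → Fern → Upland → Willow: 10+14+28+21+20+13 = 106
Willow → Oak → Upland → Fenby → Fern → Larch → Willow: 10+6+12+29+21+24 = 102
Willow → Oak → Upland → Fenby → Larch → Fern → Willow: 10+6+12+28+21+25 = 102
Willow → Oak → Upland → Fern → Fenby → Larch → Willow: 10+6+20+29+28+24 = 117
Willow → Oak → Upland → Fern → Larch → Fenby → Willow: 10+6+20+21+28+5 = 90
Willow → Oak → Upland → Larch → Fenby → Fern → Willow: 10+6+29+28+29+25 = 127
Willow → Oak → Upland → Larch → Fern → Fenby → Willow: 10+6+29+21+29+5 = 100
Willow → Oak → Fern → Fenby → Upland → Larch → Willow: 10+15+29+12+29+24 = 119
Willow → Oak → Fern → Fenby → Larch → Upland → Willow: 10+15+29+28+29+13 = 124
… (46 more)
Willow → Fenby → Upland → Oak → Fern → Larch → Willow: 5+12+6+15+21+24 = 83  ← best
The minimum is 83.
One optimal route: Willow → Fenby → Upland → Oak → Fern → Larch → Willow (or its reverse).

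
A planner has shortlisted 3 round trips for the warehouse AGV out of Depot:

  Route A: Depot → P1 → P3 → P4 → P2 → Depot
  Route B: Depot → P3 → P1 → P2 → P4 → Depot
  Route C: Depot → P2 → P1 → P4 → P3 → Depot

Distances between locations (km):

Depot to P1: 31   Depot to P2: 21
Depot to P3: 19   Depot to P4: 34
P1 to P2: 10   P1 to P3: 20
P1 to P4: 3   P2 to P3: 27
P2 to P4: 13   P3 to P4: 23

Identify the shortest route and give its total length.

Route A: 31 + 20 + 23 + 13 + 21 = 108
Route B: 19 + 20 + 10 + 13 + 34 = 96
Route C: 21 + 10 + 3 + 23 + 19 = 76

Shortest is Route C, total 76 km.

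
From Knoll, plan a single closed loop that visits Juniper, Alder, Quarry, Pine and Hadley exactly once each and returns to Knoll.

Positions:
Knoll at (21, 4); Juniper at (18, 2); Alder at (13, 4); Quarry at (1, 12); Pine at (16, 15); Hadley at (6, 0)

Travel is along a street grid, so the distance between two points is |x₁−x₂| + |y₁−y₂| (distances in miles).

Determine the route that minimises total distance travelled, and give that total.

There are 60 distinct closed tours to check (reversals are equivalent).
Knoll→Juniper→Alder→Quarry→Pine→Hadley→Knoll: 5+7+20+18+25+19 = 94
Knoll→Juniper→Alder→Quarry→Hadley→Pine→Knoll: 5+7+20+17+25+16 = 90
Knoll→Juniper→Alder→Pine→Quarry→Hadley→Knoll: 5+7+14+18+17+19 = 80
Knoll→Juniper→Alder→Pine→Hadley→Quarry→Knoll: 5+7+14+25+17+28 = 96
Knoll→Juniper→Alder→Hadley→Quarry→Pine→Knoll: 5+7+11+17+18+16 = 74
Knoll→Juniper→Alder→Hadley→Pine→Quarry→Knoll: 5+7+11+25+18+28 = 94
Knoll→Juniper→Quarry→Alder→Pine→Hadley→Knoll: 5+27+20+14+25+19 = 110
Knoll→Juniper→Quarry→Alder→Hadley→Pine→Knoll: 5+27+20+11+25+16 = 104
Knoll→Juniper→Quarry→Pine→Alder→Hadley→Knoll: 5+27+18+14+11+19 = 94
Knoll→Juniper→Quarry→Pine→Hadley→Alder→Knoll: 5+27+18+25+11+8 = 94
Knoll→Juniper→Quarry→Hadley→Alder→Pine→Knoll: 5+27+17+11+14+16 = 90
Knoll→Juniper→Quarry→Hadley→Pine→Alder→Knoll: 5+27+17+25+14+8 = 96
Knoll→Juniper→Pine→Alder→Quarry→Hadley→Knoll: 5+15+14+20+17+19 = 90
Knoll→Juniper→Pine→Alder→Hadley→Quarry→Knoll: 5+15+14+11+17+28 = 90
… (46 more)
The minimum is 74.
One optimal route: Knoll → Juniper → Alder → Hadley → Quarry → Pine → Knoll (or its reverse).

Shortest round trip = 74 miles.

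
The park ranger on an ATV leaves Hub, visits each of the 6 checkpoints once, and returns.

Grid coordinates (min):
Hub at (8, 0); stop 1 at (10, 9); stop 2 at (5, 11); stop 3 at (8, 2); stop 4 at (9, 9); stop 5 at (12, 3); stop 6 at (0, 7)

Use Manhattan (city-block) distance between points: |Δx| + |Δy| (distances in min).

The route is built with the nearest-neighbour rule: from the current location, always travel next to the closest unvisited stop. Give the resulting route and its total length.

Nearest-neighbour total = 46 min; route Hub → stop 3 → stop 5 → stop 1 → stop 4 → stop 2 → stop 6 → Hub.

From Hub: distances to unvisited — stop 3=2, stop 5=7, stop 4=10, stop 1=11, stop 2=14, stop 6=15. Nearest is stop 3 (2).
From stop 3: distances to unvisited — stop 5=5, stop 4=8, stop 1=9, stop 2=12, stop 6=13. Nearest is stop 5 (5).
From stop 5: distances to unvisited — stop 1=8, stop 4=9, stop 2=15, stop 6=16. Nearest is stop 1 (8).
From stop 1: distances to unvisited — stop 4=1, stop 2=7, stop 6=12. Nearest is stop 4 (1).
From stop 4: distances to unvisited — stop 2=6, stop 6=11. Nearest is stop 2 (6).
From stop 2: distances to unvisited — stop 6=9. Nearest is stop 6 (9).
Return stop 6→Hub: 15.
Total = 2 + 5 + 8 + 1 + 6 + 9 + 15 = 46.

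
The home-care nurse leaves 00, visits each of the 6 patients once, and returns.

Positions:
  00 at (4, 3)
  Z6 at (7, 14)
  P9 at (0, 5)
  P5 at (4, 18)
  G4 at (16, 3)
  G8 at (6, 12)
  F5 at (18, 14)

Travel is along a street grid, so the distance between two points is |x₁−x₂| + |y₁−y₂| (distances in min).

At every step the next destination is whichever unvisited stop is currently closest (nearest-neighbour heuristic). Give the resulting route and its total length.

00 → [P9:6 / G8:11 / G4:12 / Z6:14 / P5:15 / F5:25] → P9 (6)
P9 → [G8:13 / Z6:16 / P5:17 / G4:18 / F5:27] → G8 (13)
G8 → [Z6:3 / P5:8 / F5:14 / G4:19] → Z6 (3)
Z6 → [P5:7 / F5:11 / G4:20] → P5 (7)
P5 → [F5:18 / G4:27] → F5 (18)
F5 → [G4:13] → G4 (13)
Return G4→00: 12.
Total = 6 + 13 + 3 + 7 + 18 + 13 + 12 = 72.

Nearest-neighbour total = 72 min; route 00 → P9 → G8 → Z6 → P5 → F5 → G4 → 00.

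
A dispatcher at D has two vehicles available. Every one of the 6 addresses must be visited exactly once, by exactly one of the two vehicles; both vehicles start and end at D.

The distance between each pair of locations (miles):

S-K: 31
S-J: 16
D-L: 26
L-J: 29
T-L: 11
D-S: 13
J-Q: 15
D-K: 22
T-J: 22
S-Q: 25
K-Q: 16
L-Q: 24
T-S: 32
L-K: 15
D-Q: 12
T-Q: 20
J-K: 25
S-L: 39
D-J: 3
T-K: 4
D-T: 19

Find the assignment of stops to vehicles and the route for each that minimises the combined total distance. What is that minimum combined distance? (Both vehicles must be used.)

Minimum combined distance: 101 miles.

There are 2^5 − 1 = 31 ways to divide the 6 stops into two non-empty groups. For each, the best each vehicle can do is its own shortest tour through its group:
  {T} + {S, L, J, K, Q}: 38 + 101 = 139
  {S} + {T, L, J, K, Q}: 26 + 75 = 101
  {T, S} + {L, J, K, Q}: 64 + 75 = 139
  {L} + {T, S, J, K, Q}: 52 + 83 = 135
  {T, L} + {S, J, K, Q}: 56 + 78 = 134
  {S, L} + {T, J, K, Q}: 78 + 57 = 135
  … (31 splits in total)
Best: vehicle 1 D → S → D = 26; vehicle 2 D → L → T → K → Q → J → D = 75; combined 101.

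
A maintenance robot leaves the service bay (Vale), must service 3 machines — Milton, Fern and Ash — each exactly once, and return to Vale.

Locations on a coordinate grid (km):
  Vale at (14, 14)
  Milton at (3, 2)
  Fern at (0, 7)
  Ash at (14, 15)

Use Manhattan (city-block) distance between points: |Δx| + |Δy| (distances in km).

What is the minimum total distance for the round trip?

54 km — the shortest possible round trip.

There are 3 distinct closed tours to check (reversals are equivalent).
Vale - Milton - Fern - Ash - Vale: 23+8+22+1 = 54
Vale - Milton - Ash - Fern - Vale: 23+24+22+21 = 90
Vale - Fern - Milton - Ash - Vale: 21+8+24+1 = 54
The minimum is 54.
One optimal route: Vale → Milton → Fern → Ash → Vale (or its reverse).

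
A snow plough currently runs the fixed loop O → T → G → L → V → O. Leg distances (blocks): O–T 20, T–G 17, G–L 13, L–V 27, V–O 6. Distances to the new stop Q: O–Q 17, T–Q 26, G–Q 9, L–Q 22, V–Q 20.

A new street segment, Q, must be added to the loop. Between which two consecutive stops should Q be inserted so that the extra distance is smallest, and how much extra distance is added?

Insertion cost between consecutive stops i–j is d(i,Q) + d(Q,j) − d(i,j):
  between O and T: 17 + 26 − 20 = 23
  between T and G: 26 + 9 − 17 = 18
  between G and L: 9 + 22 − 13 = 18
  between L and V: 22 + 20 − 27 = 15
  between V and O: 20 + 17 − 6 = 31
Cheapest insertion is between L and V, adding 15.
New total = 83 + 15 = 98.

Minimum extra distance: 15 blocks, inserting Q between L and V.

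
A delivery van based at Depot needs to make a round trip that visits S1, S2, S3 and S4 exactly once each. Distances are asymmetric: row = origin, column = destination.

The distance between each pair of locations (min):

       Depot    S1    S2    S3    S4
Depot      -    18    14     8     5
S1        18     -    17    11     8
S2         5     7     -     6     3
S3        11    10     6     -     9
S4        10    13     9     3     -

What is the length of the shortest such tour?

Depot→S1→S2→S3→S4→Depot: 18+17+6+9+10 = 60
Depot→S1→S2→S4→S3→Depot: 18+17+3+3+11 = 52
Depot→S1→S3→S2→S4→Depot: 18+11+6+3+10 = 48
Depot→S1→S3→S4→S2→Depot: 18+11+9+9+5 = 52
Depot→S1→S4→S2→S3→Depot: 18+8+9+6+11 = 52
Depot→S1→S4→S3→S2→Depot: 18+8+3+6+5 = 40
Depot→S2→S1→S3→S4→Depot: 14+7+11+9+10 = 51
Depot→S2→S1→S4→S3→Depot: 14+7+8+3+11 = 43
Depot→S2→S3→S1→S4→Depot: 14+6+10+8+10 = 48
Depot→S2→S3→S4→S1→Depot: 14+6+9+13+18 = 60
Depot→S2→S4→S1→S3→Depot: 14+3+13+11+11 = 52
Depot→S2→S4→S3→S1→Depot: 14+3+3+10+18 = 48
Depot→S3→S1→S2→S4→Depot: 8+10+17+3+10 = 48
Depot→S3→S1→S4→S2→Depot: 8+10+8+9+5 = 40
… (10 more)
Depot→S3→S2→S1→S4→Depot: 8+6+7+8+10 = 39  ← best
The minimum is 39.
One optimal route: Depot → S3 → S2 → S1 → S4 → Depot.

39 min — the shortest possible round trip.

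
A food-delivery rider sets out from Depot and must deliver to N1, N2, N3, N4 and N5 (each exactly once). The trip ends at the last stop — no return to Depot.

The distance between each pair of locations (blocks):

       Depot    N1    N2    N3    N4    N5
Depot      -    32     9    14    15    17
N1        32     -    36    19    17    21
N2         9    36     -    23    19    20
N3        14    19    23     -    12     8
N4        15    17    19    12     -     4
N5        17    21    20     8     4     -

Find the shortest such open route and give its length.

There are 5! = 120 possible orderings.
Depot → N1 → N2 → N3 → N4 → N5: 32+36+23+12+4 = 107
Depot → N1 → N2 → N3 → N5 → N4: 32+36+23+8+4 = 103
Depot → N1 → N2 → N4 → N3 → N5: 32+36+19+12+8 = 107
Depot → N1 → N2 → N4 → N5 → N3: 32+36+19+4+8 = 99
Depot → N1 → N2 → N5 → N3 → N4: 32+36+20+8+12 = 108
Depot → N1 → N2 → N5 → N4 → N3: 32+36+20+4+12 = 104
Depot → N1 → N3 → N2 → N4 → N5: 32+19+23+19+4 = 97
Depot → N1 → N3 → N2 → N5 → N4: 32+19+23+20+4 = 98
Depot → N1 → N3 → N4 → N2 → N5: 32+19+12+19+20 = 102
Depot → N1 → N3 → N4 → N5 → N2: 32+19+12+4+20 = 87
Depot → N1 → N3 → N5 → N2 → N4: 32+19+8+20+19 = 98
Depot → N1 → N3 → N5 → N4 → N2: 32+19+8+4+19 = 82
Depot → N1 → N4 → N2 → N3 → N5: 32+17+19+23+8 = 99
Depot → N1 → N4 → N2 → N5 → N3: 32+17+19+20+8 = 96
… (106 more)
Depot → N2 → N4 → N5 → N3 → N1: 9+19+4+8+19 = 59  ← best
The minimum is 59.
One shortest path: Depot → N2 → N4 → N5 → N3 → N1.

Shortest open route: 59 blocks.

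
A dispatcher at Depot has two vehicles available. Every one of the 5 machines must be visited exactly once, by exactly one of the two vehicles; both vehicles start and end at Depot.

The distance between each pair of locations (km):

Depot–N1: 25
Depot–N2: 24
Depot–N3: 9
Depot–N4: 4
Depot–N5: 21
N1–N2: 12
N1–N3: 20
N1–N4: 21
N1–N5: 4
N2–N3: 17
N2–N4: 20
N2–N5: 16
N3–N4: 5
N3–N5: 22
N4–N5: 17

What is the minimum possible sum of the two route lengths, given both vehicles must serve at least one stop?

Check every non-empty split of the stops between the two vehicles; for each half take its own optimal tour:
  {N1} + {N2, N3, N4, N5}: 50 + 63 = 113
  {N2} + {N1, N3, N4, N5}: 48 + 54 = 102
  {N1, N2} + {N3, N4, N5}: 61 + 52 = 113
  {N3} + {N1, N2, N4, N5}: 18 + 61 = 79
  {N1, N3} + {N2, N4, N5}: 54 + 61 = 115
  {N2, N3} + {N1, N4, N5}: 50 + 50 = 100
  … (15 splits in total)
  {N4} + {N1, N2, N3, N5}: 8 + 63 = 71  ← best
Best: vehicle 1 Depot → N4 → Depot = 8; vehicle 2 Depot → N3 → N2 → N1 → N5 → Depot = 63; combined 71.

Minimum combined distance: 71 km.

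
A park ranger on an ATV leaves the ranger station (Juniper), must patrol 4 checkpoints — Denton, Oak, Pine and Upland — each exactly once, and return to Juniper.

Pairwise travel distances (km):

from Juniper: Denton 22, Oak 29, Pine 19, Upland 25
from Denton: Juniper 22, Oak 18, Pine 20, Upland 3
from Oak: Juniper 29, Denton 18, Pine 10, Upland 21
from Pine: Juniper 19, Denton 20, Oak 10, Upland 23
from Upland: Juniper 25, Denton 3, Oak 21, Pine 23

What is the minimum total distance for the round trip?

Shortest round trip = 75 km.

Juniper→Denton→Oak→Pine→Upland→Juniper: 22+18+10+23+25 = 98
Juniper→Denton→Oak→Upland→Pine→Juniper: 22+18+21+23+19 = 103
Juniper→Denton→Pine→Oak→Upland→Juniper: 22+20+10+21+25 = 98
Juniper→Denton→Pine→Upland→Oak→Juniper: 22+20+23+21+29 = 115
Juniper→Denton→Upland→Oak→Pine→Juniper: 22+3+21+10+19 = 75
Juniper→Denton→Upland→Pine→Oak→Juniper: 22+3+23+10+29 = 87
Juniper→Oak→Denton→Pine→Upland→Juniper: 29+18+20+23+25 = 115
Juniper→Oak→Denton→Upland→Pine→Juniper: 29+18+3+23+19 = 92
Juniper→Oak→Pine→Denton→Upland→Juniper: 29+10+20+3+25 = 87
Juniper→Oak→Upland→Denton→Pine→Juniper: 29+21+3+20+19 = 92
Juniper→Pine→Denton→Oak→Upland→Juniper: 19+20+18+21+25 = 103
Juniper→Pine→Oak→Denton→Upland→Juniper: 19+10+18+3+25 = 75
The minimum is 75.
One optimal route: Juniper → Denton → Upland → Oak → Pine → Juniper (or its reverse).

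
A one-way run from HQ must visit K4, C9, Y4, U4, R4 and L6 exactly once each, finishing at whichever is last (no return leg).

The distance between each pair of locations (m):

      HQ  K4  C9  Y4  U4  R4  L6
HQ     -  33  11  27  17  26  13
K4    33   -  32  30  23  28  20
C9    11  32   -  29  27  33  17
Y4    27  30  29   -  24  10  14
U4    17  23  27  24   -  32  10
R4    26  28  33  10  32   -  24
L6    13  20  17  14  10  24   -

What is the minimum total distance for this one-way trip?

There are 6! = 720 possible orderings.
HQ - K4 - C9 - Y4 - U4 - R4 - L6: 33+32+29+24+32+24 = 174
HQ - K4 - C9 - Y4 - U4 - L6 - R4: 33+32+29+24+10+24 = 152
HQ - K4 - C9 - Y4 - R4 - U4 - L6: 33+32+29+10+32+10 = 146
HQ - K4 - C9 - Y4 - R4 - L6 - U4: 33+32+29+10+24+10 = 138
HQ - K4 - C9 - Y4 - L6 - U4 - R4: 33+32+29+14+10+32 = 150
HQ - K4 - C9 - Y4 - L6 - R4 - U4: 33+32+29+14+24+32 = 164
HQ - K4 - C9 - U4 - Y4 - R4 - L6: 33+32+27+24+10+24 = 150
HQ - K4 - C9 - U4 - Y4 - L6 - R4: 33+32+27+24+14+24 = 154
… (712 more)
HQ - C9 - L6 - U4 - K4 - R4 - Y4: 11+17+10+23+28+10 = 99  ← best
The minimum is 99.
One shortest path: HQ → C9 → L6 → U4 → K4 → R4 → Y4.

Minimum one-way distance = 99 m.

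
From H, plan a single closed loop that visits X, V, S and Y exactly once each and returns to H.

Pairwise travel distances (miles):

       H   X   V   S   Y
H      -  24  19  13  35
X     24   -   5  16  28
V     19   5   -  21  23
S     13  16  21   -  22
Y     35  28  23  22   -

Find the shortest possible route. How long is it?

87 miles — the shortest possible round trip.

There are 12 distinct closed tours to check (reversals are equivalent).
H-X-V-S-Y-H: 24+5+21+22+35 = 107
H-X-V-Y-S-H: 24+5+23+22+13 = 87
H-X-S-V-Y-H: 24+16+21+23+35 = 119
H-X-S-Y-V-H: 24+16+22+23+19 = 104
H-X-Y-V-S-H: 24+28+23+21+13 = 109
H-X-Y-S-V-H: 24+28+22+21+19 = 114
H-V-X-S-Y-H: 19+5+16+22+35 = 97
H-V-X-Y-S-H: 19+5+28+22+13 = 87
H-V-S-X-Y-H: 19+21+16+28+35 = 119
H-V-Y-X-S-H: 19+23+28+16+13 = 99
H-S-X-V-Y-H: 13+16+5+23+35 = 92
H-S-V-X-Y-H: 13+21+5+28+35 = 102
The minimum is 87.
One optimal route: H → X → V → Y → S → H (or its reverse).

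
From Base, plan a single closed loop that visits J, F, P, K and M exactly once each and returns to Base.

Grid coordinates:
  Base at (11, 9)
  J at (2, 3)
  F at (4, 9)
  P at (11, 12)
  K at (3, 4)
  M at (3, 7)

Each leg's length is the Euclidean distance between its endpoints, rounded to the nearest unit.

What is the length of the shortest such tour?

Base→J→F→P→K→M→Base: 11+6+8+11+3+8 = 47
Base→J→F→P→M→K→Base: 11+6+8+9+3+9 = 46
Base→J→F→K→P→M→Base: 11+6+5+11+9+8 = 50
Base→J→F→K→M→P→Base: 11+6+5+3+9+3 = 37
Base→J→F→M→P→K→Base: 11+6+2+9+11+9 = 48
Base→J→F→M→K→P→Base: 11+6+2+3+11+3 = 36
Base→J→P→F→K→M→Base: 11+13+8+5+3+8 = 48
Base→J→P→F→M→K→Base: 11+13+8+2+3+9 = 46
Base→J→P→K→F→M→Base: 11+13+11+5+2+8 = 50
Base→J→P→K→M→F→Base: 11+13+11+3+2+7 = 47
Base→J→P→M→F→K→Base: 11+13+9+2+5+9 = 49
Base→J→P→M→K→F→Base: 11+13+9+3+5+7 = 48
Base→J→K→F→P→M→Base: 11+1+5+8+9+8 = 42
Base→J→K→F→M→P→Base: 11+1+5+2+9+3 = 31
… (46 more)
Base→P→F→M→J→K→Base: 3+8+2+4+1+9 = 27  ← best
The minimum is 27.
One optimal route: Base → P → F → M → J → K → Base (or its reverse).

Minimum total distance: 27.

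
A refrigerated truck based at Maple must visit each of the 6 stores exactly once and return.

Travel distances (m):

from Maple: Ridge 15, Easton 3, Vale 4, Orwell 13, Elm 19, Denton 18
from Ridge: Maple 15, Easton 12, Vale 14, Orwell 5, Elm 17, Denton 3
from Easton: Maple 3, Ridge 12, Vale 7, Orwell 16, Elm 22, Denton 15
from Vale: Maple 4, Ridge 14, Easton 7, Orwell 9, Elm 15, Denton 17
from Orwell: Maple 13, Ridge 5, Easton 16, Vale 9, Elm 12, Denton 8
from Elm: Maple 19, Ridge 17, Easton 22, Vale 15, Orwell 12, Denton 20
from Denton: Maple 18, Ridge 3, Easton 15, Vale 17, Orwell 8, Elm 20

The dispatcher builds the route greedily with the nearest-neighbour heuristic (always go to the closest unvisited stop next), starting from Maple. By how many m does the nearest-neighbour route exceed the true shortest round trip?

The nearest-neighbour route is 9 m longer than optimal.

From Maple: Easton=3, Vale=4, Orwell=13, Ridge=15, Denton=18, Elm=19 → choose Easton (3).
From Easton: Vale=7, Ridge=12, Denton=15, Orwell=16, Elm=22 → choose Vale (7).
From Vale: Orwell=9, Ridge=14, Elm=15, Denton=17 → choose Orwell (9).
From Orwell: Ridge=5, Denton=8, Elm=12 → choose Ridge (5).
From Ridge: Denton=3, Elm=17 → choose Denton (3).
From Denton: Elm=20 → choose Elm (20).
NN route Maple → Easton → Vale → Orwell → Ridge → Denton → Elm → Maple costs 66.
Optimal: Maple → Easton → Ridge → Denton → Orwell → Elm → Vale → Maple costs 57 (by enumerating all 360 distinct tours).
Excess = 66 − 57 = 9.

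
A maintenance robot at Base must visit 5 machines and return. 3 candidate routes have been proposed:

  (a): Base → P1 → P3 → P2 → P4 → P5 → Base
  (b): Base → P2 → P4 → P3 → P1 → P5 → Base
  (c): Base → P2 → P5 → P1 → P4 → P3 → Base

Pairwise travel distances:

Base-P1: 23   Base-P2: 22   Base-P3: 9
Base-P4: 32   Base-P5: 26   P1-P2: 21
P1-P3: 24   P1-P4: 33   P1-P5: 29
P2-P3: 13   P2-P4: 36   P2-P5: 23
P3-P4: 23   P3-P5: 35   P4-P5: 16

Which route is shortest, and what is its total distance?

Shortest is (a), total 138.

(a): 23 + 24 + 13 + 36 + 16 + 26 = 138
(b): 22 + 36 + 23 + 24 + 29 + 26 = 160
(c): 22 + 23 + 29 + 33 + 23 + 9 = 139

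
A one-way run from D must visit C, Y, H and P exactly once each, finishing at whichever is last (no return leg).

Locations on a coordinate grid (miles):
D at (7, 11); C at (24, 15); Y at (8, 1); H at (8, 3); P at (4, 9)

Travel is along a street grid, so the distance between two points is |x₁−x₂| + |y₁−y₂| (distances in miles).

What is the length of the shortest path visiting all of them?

There are 4! = 24 possible orderings.
D - C - Y - H - P: 21+30+2+10 = 63
D - C - Y - P - H: 21+30+12+10 = 73
D - C - H - Y - P: 21+28+2+12 = 63
D - C - H - P - Y: 21+28+10+12 = 71
D - C - P - Y - H: 21+26+12+2 = 61
D - C - P - H - Y: 21+26+10+2 = 59
D - Y - C - H - P: 11+30+28+10 = 79
D - Y - C - P - H: 11+30+26+10 = 77
D - Y - H - C - P: 11+2+28+26 = 67
D - Y - H - P - C: 11+2+10+26 = 49
D - Y - P - C - H: 11+12+26+28 = 77
D - Y - P - H - C: 11+12+10+28 = 61
D - H - C - Y - P: 9+28+30+12 = 79
D - H - C - P - Y: 9+28+26+12 = 75
… (10 more)
D - P - Y - H - C: 5+12+2+28 = 47  ← best
The minimum is 47.
One shortest path: D → P → Y → H → C.

47 miles — the minimum one-way total.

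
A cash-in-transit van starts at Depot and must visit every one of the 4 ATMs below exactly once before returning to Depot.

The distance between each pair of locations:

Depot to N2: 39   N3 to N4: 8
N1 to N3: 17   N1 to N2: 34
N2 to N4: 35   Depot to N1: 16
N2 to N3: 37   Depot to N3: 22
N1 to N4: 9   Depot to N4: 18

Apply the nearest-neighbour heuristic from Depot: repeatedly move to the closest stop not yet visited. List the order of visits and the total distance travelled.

From Depot: distances to unvisited — N1=16, N4=18, N3=22, N2=39. Nearest is N1 (16).
From N1: distances to unvisited — N4=9, N3=17, N2=34. Nearest is N4 (9).
From N4: distances to unvisited — N3=8, N2=35. Nearest is N3 (8).
From N3: distances to unvisited — N2=37. Nearest is N2 (37).
Return N2→Depot: 39.
Total = 16 + 9 + 8 + 37 + 39 = 109.

Nearest-neighbour total = 109; route Depot → N1 → N4 → N3 → N2 → Depot.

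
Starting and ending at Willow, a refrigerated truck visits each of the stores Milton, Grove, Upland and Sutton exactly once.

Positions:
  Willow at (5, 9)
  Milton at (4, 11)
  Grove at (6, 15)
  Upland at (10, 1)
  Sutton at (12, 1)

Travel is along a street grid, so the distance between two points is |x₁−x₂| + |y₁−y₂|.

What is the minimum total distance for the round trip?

Minimum total distance: 44.

With 4 stops there are 4!/2 = 12 distinct round trips (a route and its reverse cost the same).
Willow→Milton→Grove→Upland→Sutton→Willow: 3+6+18+2+15 = 44
Willow→Milton→Grove→Sutton→Upland→Willow: 3+6+20+2+13 = 44
Willow→Milton→Upland→Grove→Sutton→Willow: 3+16+18+20+15 = 72
Willow→Milton→Upland→Sutton→Grove→Willow: 3+16+2+20+7 = 48
Willow→Milton→Sutton→Grove→Upland→Willow: 3+18+20+18+13 = 72
Willow→Milton→Sutton→Upland→Grove→Willow: 3+18+2+18+7 = 48
Willow→Grove→Milton→Upland→Sutton→Willow: 7+6+16+2+15 = 46
Willow→Grove→Milton→Sutton→Upland→Willow: 7+6+18+2+13 = 46
Willow→Grove→Upland→Milton→Sutton→Willow: 7+18+16+18+15 = 74
Willow→Grove→Sutton→Milton→Upland→Willow: 7+20+18+16+13 = 74
Willow→Upland→Milton→Grove→Sutton→Willow: 13+16+6+20+15 = 70
Willow→Upland→Grove→Milton→Sutton→Willow: 13+18+6+18+15 = 70
The minimum is 44.
One optimal route: Willow → Milton → Grove → Upland → Sutton → Willow (or its reverse).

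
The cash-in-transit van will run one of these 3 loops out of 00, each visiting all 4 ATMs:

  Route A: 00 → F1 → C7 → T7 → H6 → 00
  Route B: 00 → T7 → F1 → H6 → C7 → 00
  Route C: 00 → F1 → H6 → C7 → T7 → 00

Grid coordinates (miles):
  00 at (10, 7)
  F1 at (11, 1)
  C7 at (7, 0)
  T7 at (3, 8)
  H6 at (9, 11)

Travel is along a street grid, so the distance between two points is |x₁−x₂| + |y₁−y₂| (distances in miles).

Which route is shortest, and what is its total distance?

Route A: 7 + 5 + 12 + 9 + 5 = 38
Route B: 8 + 15 + 12 + 13 + 10 = 58
Route C: 7 + 12 + 13 + 12 + 8 = 52

38 miles — Route A is the shortest.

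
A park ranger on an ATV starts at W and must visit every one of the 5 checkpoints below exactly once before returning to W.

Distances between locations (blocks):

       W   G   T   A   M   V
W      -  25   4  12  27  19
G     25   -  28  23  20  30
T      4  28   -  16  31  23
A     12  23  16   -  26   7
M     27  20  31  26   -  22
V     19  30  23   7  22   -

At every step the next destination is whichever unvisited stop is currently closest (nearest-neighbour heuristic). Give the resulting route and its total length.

From W: distances to unvisited — T=4, A=12, V=19, G=25, M=27. Nearest is T (4).
From T: distances to unvisited — A=16, V=23, G=28, M=31. Nearest is A (16).
From A: distances to unvisited — V=7, G=23, M=26. Nearest is V (7).
From V: distances to unvisited — M=22, G=30. Nearest is M (22).
From M: distances to unvisited — G=20. Nearest is G (20).
Return G→W: 25.
Total = 4 + 16 + 7 + 22 + 20 + 25 = 94.

Nearest-neighbour total = 94 blocks; route W → T → A → V → M → G → W.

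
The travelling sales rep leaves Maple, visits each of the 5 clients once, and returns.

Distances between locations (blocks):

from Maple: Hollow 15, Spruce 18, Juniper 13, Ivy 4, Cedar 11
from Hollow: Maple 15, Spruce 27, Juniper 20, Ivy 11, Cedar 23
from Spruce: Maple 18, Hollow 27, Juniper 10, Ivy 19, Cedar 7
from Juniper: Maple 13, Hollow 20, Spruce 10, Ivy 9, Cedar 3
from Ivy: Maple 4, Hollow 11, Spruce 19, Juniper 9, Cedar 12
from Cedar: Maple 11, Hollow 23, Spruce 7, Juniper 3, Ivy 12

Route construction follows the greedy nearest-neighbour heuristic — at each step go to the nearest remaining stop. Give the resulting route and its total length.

65 blocks along Maple → Ivy → Juniper → Cedar → Spruce → Hollow → Maple.

From Maple: distances to unvisited — Ivy=4, Cedar=11, Juniper=13, Hollow=15, Spruce=18. Nearest is Ivy (4).
From Ivy: distances to unvisited — Juniper=9, Hollow=11, Cedar=12, Spruce=19. Nearest is Juniper (9).
From Juniper: distances to unvisited — Cedar=3, Spruce=10, Hollow=20. Nearest is Cedar (3).
From Cedar: distances to unvisited — Spruce=7, Hollow=23. Nearest is Spruce (7).
From Spruce: distances to unvisited — Hollow=27. Nearest is Hollow (27).
Return Hollow→Maple: 15.
Total = 4 + 9 + 3 + 7 + 27 + 15 = 65.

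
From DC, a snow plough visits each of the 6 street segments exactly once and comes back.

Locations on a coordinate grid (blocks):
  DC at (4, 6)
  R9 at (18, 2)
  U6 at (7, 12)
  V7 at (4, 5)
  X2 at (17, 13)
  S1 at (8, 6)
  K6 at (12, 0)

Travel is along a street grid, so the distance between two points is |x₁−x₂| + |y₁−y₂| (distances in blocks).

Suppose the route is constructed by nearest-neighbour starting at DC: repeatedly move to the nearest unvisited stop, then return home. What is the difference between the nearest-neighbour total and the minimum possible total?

Excess over optimum: 2 blocks.

DC: V7=1, S1=4, U6=9, K6=14, R9=18, X2=20 ⇒ V7
V7: S1=5, U6=10, K6=13, R9=17, X2=21 ⇒ S1
S1: U6=7, K6=10, R9=14, X2=16 ⇒ U6
U6: X2=11, K6=17, R9=21 ⇒ X2
X2: R9=12, K6=18 ⇒ R9
R9: K6=8 ⇒ K6
NN route DC → V7 → S1 → U6 → X2 → R9 → K6 → DC costs 58.
Optimal: DC → U6 → X2 → R9 → K6 → S1 → V7 → DC costs 56 (by enumerating all 360 distinct tours).
Excess = 58 − 56 = 2.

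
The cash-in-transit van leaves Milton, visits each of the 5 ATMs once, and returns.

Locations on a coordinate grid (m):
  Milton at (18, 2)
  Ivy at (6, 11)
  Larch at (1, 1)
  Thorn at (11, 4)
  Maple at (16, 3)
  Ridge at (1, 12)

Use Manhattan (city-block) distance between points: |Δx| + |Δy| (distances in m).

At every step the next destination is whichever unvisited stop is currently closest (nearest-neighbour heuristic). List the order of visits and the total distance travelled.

Total distance 56 m via the nearest-neighbour route Milton → Maple → Thorn → Ivy → Ridge → Larch → Milton.

From Milton: distances to unvisited — Maple=3, Thorn=9, Larch=18, Ivy=21, Ridge=27. Nearest is Maple (3).
From Maple: distances to unvisited — Thorn=6, Larch=17, Ivy=18, Ridge=24. Nearest is Thorn (6).
From Thorn: distances to unvisited — Ivy=12, Larch=13, Ridge=18. Nearest is Ivy (12).
From Ivy: distances to unvisited — Ridge=6, Larch=15. Nearest is Ridge (6).
From Ridge: distances to unvisited — Larch=11. Nearest is Larch (11).
Return Larch→Milton: 18.
Total = 3 + 6 + 12 + 6 + 11 + 18 = 56.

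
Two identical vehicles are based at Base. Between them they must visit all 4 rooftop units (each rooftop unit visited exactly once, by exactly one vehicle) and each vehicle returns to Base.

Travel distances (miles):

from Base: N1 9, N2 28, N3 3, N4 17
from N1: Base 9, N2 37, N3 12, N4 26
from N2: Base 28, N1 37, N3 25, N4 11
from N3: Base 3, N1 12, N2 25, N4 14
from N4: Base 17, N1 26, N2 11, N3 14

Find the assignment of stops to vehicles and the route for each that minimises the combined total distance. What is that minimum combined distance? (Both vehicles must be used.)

74 miles — the smallest possible combined total.

There are 2^3 − 1 = 7 ways to divide the 4 stops into two non-empty groups. For each, the best each vehicle can do is its own shortest tour through its group:
  {N1} + {N2, N3, N4}: 18 + 56 = 74
  {N2} + {N1, N3, N4}: 56 + 52 = 108
  {N1, N2} + {N3, N4}: 74 + 34 = 108
  {N3} + {N1, N2, N4}: 6 + 74 = 80
  {N1, N3} + {N2, N4}: 24 + 56 = 80
  {N2, N3} + {N1, N4}: 56 + 52 = 108
  … (7 splits in total)
Best: vehicle 1 Base → N1 → Base = 18; vehicle 2 Base → N2 → N4 → N3 → Base = 56; combined 74.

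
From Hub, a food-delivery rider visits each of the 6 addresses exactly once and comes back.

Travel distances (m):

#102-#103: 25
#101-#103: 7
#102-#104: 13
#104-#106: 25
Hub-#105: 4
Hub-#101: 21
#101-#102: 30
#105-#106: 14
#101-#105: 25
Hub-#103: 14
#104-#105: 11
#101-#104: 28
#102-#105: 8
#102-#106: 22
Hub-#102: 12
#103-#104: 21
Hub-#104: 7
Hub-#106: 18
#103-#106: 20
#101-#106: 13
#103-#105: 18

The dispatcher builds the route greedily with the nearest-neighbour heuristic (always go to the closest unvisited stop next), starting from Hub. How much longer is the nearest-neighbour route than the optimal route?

From Hub: #105=4, #104=7, #102=12, #103=14, #106=18, #101=21 → choose #105 (4).
From #105: #102=8, #104=11, #106=14, #103=18, #101=25 → choose #102 (8).
From #102: #104=13, #106=22, #103=25, #101=30 → choose #104 (13).
From #104: #103=21, #106=25, #101=28 → choose #103 (21).
From #103: #101=7, #106=20 → choose #101 (7).
From #101: #106=13 → choose #106 (13).
NN route Hub → #105 → #102 → #104 → #103 → #101 → #106 → Hub costs 84.
Optimal: Hub → #103 → #101 → #106 → #105 → #102 → #104 → Hub costs 76 (by enumerating all 360 distinct tours).
Excess = 84 − 76 = 8.

Excess over optimum: 8 m.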